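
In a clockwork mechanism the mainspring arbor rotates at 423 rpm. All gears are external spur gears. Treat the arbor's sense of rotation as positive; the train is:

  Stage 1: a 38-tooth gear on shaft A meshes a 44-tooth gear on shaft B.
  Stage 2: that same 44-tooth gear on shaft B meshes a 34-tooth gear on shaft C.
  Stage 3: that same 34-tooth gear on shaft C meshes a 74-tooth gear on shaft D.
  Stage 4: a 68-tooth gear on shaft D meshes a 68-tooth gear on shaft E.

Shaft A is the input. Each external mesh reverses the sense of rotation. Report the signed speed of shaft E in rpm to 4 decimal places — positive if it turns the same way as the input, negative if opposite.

Stage 1 [38T→44T]: ω = 423.0000×38/44 = 365.3182 rpm, dir flips to −; running = −365.3182
Stage 2 [44T→34T]: ω = 365.3182×44/34 = 472.7647 rpm, dir flips to +; running = +472.7647
Stage 3 [34T→74T]: ω = 472.7647×34/74 = 217.2162 rpm, dir flips to −; running = −217.2162
Stage 4 [68T→68T]: ω = 217.2162×68/68 = 217.2162 rpm, dir flips to +; running = +217.2162

+217.2162 rpm (same as input, |ω| = 217.2162 rpm)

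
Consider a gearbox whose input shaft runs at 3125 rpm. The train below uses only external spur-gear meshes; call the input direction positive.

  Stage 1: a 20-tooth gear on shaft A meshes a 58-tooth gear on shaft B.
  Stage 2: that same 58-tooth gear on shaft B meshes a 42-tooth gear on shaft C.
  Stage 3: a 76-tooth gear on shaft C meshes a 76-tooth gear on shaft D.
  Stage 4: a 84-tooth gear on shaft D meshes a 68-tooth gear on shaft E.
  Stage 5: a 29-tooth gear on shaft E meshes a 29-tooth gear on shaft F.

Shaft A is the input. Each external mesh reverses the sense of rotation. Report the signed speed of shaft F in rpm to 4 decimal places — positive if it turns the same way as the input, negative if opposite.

Stage 1 [20T→58T]: ω = 3125.0000×20/58 = 1077.5862 rpm, dir flips to −; running = −1077.5862
Stage 2 [58T→42T]: ω = 1077.5862×58/42 = 1488.0952 rpm, dir flips to +; running = +1488.0952
Stage 3 [76T→76T]: ω = 1488.0952×76/76 = 1488.0952 rpm, dir flips to −; running = −1488.0952
Stage 4 [84T→68T]: ω = 1488.0952×84/68 = 1838.2353 rpm, dir flips to +; running = +1838.2353
Stage 5 [29T→29T]: ω = 1838.2353×29/29 = 1838.2353 rpm, dir flips to −; running = −1838.2353

-1838.2353 rpm (opposite to input, |ω| = 1838.2353 rpm)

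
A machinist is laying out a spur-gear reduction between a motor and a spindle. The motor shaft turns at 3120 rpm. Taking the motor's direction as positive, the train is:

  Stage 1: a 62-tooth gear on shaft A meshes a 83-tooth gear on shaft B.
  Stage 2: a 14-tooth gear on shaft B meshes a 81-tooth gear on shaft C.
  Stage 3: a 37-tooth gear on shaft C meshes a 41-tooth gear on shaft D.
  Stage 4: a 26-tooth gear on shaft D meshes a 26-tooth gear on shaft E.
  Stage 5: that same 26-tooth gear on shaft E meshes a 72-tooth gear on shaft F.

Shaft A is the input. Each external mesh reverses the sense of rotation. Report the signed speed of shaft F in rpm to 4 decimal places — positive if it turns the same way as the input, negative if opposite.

Stage 1 [62T→83T]: ω = 3120.0000×62/83 = 2330.6024 rpm, dir flips to −; running = −2330.6024
Stage 2 [14T→81T]: ω = 2330.6024×14/81 = 402.8202 rpm, dir flips to +; running = +402.8202
Stage 3 [37T→41T]: ω = 402.8202×37/41 = 363.5206 rpm, dir flips to −; running = −363.5206
Stage 4 [26T→26T]: ω = 363.5206×26/26 = 363.5206 rpm, dir flips to +; running = +363.5206
Stage 5 [26T→72T]: ω = 363.5206×26/72 = 131.2713 rpm, dir flips to −; running = −131.2713

-131.2713 rpm (opposite to input, |ω| = 131.2713 rpm)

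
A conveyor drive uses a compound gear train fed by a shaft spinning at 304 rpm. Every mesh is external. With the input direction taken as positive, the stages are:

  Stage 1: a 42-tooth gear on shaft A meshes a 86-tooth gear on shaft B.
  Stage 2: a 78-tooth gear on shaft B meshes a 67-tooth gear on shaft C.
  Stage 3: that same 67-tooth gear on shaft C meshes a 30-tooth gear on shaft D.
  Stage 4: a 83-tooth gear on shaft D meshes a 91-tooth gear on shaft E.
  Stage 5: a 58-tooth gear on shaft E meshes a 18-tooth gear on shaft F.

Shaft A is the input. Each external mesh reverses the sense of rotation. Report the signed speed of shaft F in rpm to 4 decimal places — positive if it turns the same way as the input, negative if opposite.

-1134.4620 rpm (opposite to input, |ω| = 1134.4620 rpm)

Stage 1 [42T→86T]: ω = 304.0000×42/86 = 148.4651 rpm, dir flips to −; running = −148.4651
Stage 2 [78T→67T]: ω = 148.4651×78/67 = 172.8400 rpm, dir flips to +; running = +172.8400
Stage 3 [67T→30T]: ω = 172.8400×67/30 = 386.0093 rpm, dir flips to −; running = −386.0093
Stage 4 [83T→91T]: ω = 386.0093×83/91 = 352.0744 rpm, dir flips to +; running = +352.0744
Stage 5 [58T→18T]: ω = 352.0744×58/18 = 1134.4620 rpm, dir flips to −; running = −1134.4620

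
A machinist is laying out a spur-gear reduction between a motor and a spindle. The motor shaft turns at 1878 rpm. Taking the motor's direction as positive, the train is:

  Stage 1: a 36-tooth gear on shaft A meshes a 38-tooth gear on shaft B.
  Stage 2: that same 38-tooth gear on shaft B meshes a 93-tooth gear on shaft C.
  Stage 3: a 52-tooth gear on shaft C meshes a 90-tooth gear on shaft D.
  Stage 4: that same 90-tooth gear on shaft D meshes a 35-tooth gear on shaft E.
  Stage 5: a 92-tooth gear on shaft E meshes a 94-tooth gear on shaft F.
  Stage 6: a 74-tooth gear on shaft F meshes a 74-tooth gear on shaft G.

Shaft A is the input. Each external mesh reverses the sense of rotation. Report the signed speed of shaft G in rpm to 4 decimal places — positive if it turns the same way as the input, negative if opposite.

Stage 1 [36T→38T]: ω = 1878.0000×36/38 = 1779.1579 rpm, dir flips to −; running = −1779.1579
Stage 2 [38T→93T]: ω = 1779.1579×38/93 = 726.9677 rpm, dir flips to +; running = +726.9677
Stage 3 [52T→90T]: ω = 726.9677×52/90 = 420.0258 rpm, dir flips to −; running = −420.0258
Stage 4 [90T→35T]: ω = 420.0258×90/35 = 1080.0664 rpm, dir flips to +; running = +1080.0664
Stage 5 [92T→94T]: ω = 1080.0664×92/94 = 1057.0862 rpm, dir flips to −; running = −1057.0862
Stage 6 [74T→74T]: ω = 1057.0862×74/74 = 1057.0862 rpm, dir flips to +; running = +1057.0862

+1057.0862 rpm (same as input, |ω| = 1057.0862 rpm)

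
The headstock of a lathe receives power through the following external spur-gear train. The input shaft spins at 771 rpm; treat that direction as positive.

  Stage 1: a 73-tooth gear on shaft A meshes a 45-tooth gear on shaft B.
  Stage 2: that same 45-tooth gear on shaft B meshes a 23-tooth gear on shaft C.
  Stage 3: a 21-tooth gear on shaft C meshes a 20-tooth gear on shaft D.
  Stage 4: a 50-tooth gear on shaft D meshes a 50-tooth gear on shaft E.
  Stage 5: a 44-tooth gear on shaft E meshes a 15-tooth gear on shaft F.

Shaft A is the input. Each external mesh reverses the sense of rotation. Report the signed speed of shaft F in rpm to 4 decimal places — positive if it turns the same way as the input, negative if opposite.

-7537.0278 rpm (opposite to input, |ω| = 7537.0278 rpm)

Stage 1 [73T→45T]: ω = 771.0000×73/45 = 1250.7333 rpm, dir flips to −; running = −1250.7333
Stage 2 [45T→23T]: ω = 1250.7333×45/23 = 2447.0870 rpm, dir flips to +; running = +2447.0870
Stage 3 [21T→20T]: ω = 2447.0870×21/20 = 2569.4413 rpm, dir flips to −; running = −2569.4413
Stage 4 [50T→50T]: ω = 2569.4413×50/50 = 2569.4413 rpm, dir flips to +; running = +2569.4413
Stage 5 [44T→15T]: ω = 2569.4413×44/15 = 7537.0278 rpm, dir flips to −; running = −7537.0278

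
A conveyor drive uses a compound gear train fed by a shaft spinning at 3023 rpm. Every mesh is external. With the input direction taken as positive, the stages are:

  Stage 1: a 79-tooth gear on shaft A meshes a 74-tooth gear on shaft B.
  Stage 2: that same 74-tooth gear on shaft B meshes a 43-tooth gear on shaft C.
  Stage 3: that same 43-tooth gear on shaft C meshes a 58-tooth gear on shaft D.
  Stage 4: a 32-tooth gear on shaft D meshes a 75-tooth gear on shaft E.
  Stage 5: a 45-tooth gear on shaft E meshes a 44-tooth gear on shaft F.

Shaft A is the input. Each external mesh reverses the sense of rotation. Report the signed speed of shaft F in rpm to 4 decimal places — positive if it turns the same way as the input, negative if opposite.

Stage 1 [79T→74T]: ω = 3023.0000×79/74 = 3227.2568 rpm, dir flips to −; running = −3227.2568
Stage 2 [74T→43T]: ω = 3227.2568×74/43 = 5553.8837 rpm, dir flips to +; running = +5553.8837
Stage 3 [43T→58T]: ω = 5553.8837×43/58 = 4117.5345 rpm, dir flips to −; running = −4117.5345
Stage 4 [32T→75T]: ω = 4117.5345×32/75 = 1756.8147 rpm, dir flips to +; running = +1756.8147
Stage 5 [45T→44T]: ω = 1756.8147×45/44 = 1796.7423 rpm, dir flips to −; running = −1796.7423

-1796.7423 rpm (opposite to input, |ω| = 1796.7423 rpm)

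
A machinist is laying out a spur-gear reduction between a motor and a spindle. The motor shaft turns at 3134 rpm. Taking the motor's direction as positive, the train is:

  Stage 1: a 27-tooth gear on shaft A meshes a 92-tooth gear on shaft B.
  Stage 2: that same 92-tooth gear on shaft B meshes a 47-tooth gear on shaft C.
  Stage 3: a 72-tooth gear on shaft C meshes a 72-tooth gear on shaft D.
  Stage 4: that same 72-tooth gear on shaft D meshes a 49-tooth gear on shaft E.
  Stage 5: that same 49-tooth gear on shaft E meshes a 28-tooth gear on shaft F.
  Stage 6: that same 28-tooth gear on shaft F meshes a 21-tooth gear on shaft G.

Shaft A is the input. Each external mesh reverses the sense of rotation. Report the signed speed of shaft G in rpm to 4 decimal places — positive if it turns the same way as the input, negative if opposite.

Stage 1 [27T→92T]: ω = 3134.0000×27/92 = 919.7609 rpm, dir flips to −; running = −919.7609
Stage 2 [92T→47T]: ω = 919.7609×92/47 = 1800.3830 rpm, dir flips to +; running = +1800.3830
Stage 3 [72T→72T]: ω = 1800.3830×72/72 = 1800.3830 rpm, dir flips to −; running = −1800.3830
Stage 4 [72T→49T]: ω = 1800.3830×72/49 = 2645.4607 rpm, dir flips to +; running = +2645.4607
Stage 5 [49T→28T]: ω = 2645.4607×49/28 = 4629.5562 rpm, dir flips to −; running = −4629.5562
Stage 6 [28T→21T]: ω = 4629.5562×28/21 = 6172.7416 rpm, dir flips to +; running = +6172.7416

+6172.7416 rpm (same as input, |ω| = 6172.7416 rpm)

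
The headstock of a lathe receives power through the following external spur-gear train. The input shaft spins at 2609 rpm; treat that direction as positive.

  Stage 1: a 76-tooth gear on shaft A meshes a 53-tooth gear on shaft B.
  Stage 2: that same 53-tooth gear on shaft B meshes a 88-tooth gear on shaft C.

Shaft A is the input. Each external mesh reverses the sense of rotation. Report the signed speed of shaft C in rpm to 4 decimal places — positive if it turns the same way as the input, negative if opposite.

+2253.2273 rpm (same as input, |ω| = 2253.2273 rpm)

Stage 1 [76T→53T]: ω = 2609.0000×76/53 = 3741.2075 rpm, dir flips to −; running = −3741.2075
Stage 2 [53T→88T]: ω = 3741.2075×53/88 = 2253.2273 rpm, dir flips to +; running = +2253.2273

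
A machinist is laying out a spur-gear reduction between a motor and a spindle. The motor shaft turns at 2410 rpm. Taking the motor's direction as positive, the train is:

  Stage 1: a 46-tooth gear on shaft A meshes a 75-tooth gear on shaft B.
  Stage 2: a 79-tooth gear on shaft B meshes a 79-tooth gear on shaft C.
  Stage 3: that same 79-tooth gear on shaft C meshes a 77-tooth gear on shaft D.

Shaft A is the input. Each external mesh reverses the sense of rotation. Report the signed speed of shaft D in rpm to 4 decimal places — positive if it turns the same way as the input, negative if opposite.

Stage 1 [46T→75T]: ω = 2410.0000×46/75 = 1478.1333 rpm, dir flips to −; running = −1478.1333
Stage 2 [79T→79T]: ω = 1478.1333×79/79 = 1478.1333 rpm, dir flips to +; running = +1478.1333
Stage 3 [79T→77T]: ω = 1478.1333×79/77 = 1516.5264 rpm, dir flips to −; running = −1516.5264

-1516.5264 rpm (opposite to input, |ω| = 1516.5264 rpm)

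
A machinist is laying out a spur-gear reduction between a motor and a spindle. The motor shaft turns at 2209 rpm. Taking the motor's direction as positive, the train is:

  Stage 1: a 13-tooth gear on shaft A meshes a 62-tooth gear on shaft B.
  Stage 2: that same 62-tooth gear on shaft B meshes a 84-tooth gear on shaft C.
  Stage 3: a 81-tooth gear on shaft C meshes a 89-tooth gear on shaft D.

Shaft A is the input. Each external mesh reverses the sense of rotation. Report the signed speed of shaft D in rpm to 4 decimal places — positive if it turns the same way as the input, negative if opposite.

-311.1392 rpm (opposite to input, |ω| = 311.1392 rpm)

Stage 1 [13T→62T]: ω = 2209.0000×13/62 = 463.1774 rpm, dir flips to −; running = −463.1774
Stage 2 [62T→84T]: ω = 463.1774×62/84 = 341.8690 rpm, dir flips to +; running = +341.8690
Stage 3 [81T→89T]: ω = 341.8690×81/89 = 311.1392 rpm, dir flips to −; running = −311.1392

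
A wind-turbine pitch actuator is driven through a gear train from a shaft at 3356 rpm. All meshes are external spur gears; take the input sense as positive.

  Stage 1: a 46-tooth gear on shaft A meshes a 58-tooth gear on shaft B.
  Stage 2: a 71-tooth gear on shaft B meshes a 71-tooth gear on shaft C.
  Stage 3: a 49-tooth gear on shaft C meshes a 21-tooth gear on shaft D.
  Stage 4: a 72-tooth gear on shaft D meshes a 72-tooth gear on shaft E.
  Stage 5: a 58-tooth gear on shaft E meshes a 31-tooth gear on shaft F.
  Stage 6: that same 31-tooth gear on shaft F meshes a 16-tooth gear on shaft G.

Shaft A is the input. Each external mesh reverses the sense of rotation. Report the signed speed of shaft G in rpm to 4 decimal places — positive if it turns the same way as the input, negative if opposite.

+22513.1667 rpm (same as input, |ω| = 22513.1667 rpm)

Stage 1 [46T→58T]: ω = 3356.0000×46/58 = 2661.6552 rpm, dir flips to −; running = −2661.6552
Stage 2 [71T→71T]: ω = 2661.6552×71/71 = 2661.6552 rpm, dir flips to +; running = +2661.6552
Stage 3 [49T→21T]: ω = 2661.6552×49/21 = 6210.5287 rpm, dir flips to −; running = −6210.5287
Stage 4 [72T→72T]: ω = 6210.5287×72/72 = 6210.5287 rpm, dir flips to +; running = +6210.5287
Stage 5 [58T→31T]: ω = 6210.5287×58/31 = 11619.6989 rpm, dir flips to −; running = −11619.6989
Stage 6 [31T→16T]: ω = 11619.6989×31/16 = 22513.1667 rpm, dir flips to +; running = +22513.1667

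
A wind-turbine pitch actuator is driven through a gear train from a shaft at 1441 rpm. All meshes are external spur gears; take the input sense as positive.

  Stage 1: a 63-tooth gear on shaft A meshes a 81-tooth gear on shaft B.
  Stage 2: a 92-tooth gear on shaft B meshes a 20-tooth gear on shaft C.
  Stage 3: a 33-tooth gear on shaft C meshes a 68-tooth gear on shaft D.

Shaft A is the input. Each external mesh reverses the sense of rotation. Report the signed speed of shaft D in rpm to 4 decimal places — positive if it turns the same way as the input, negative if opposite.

-2501.9716 rpm (opposite to input, |ω| = 2501.9716 rpm)

Stage 1 [63T→81T]: ω = 1441.0000×63/81 = 1120.7778 rpm, dir flips to −; running = −1120.7778
Stage 2 [92T→20T]: ω = 1120.7778×92/20 = 5155.5778 rpm, dir flips to +; running = +5155.5778
Stage 3 [33T→68T]: ω = 5155.5778×33/68 = 2501.9716 rpm, dir flips to −; running = −2501.9716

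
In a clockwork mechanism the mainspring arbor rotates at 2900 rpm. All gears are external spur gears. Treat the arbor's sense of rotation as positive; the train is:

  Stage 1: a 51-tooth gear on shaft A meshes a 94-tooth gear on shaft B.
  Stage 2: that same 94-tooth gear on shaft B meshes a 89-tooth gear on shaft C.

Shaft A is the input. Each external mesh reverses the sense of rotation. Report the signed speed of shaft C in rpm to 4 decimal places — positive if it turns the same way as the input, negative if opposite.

+1661.7978 rpm (same as input, |ω| = 1661.7978 rpm)

Stage 1 [51T→94T]: ω = 2900.0000×51/94 = 1573.4043 rpm, dir flips to −; running = −1573.4043
Stage 2 [94T→89T]: ω = 1573.4043×94/89 = 1661.7978 rpm, dir flips to +; running = +1661.7978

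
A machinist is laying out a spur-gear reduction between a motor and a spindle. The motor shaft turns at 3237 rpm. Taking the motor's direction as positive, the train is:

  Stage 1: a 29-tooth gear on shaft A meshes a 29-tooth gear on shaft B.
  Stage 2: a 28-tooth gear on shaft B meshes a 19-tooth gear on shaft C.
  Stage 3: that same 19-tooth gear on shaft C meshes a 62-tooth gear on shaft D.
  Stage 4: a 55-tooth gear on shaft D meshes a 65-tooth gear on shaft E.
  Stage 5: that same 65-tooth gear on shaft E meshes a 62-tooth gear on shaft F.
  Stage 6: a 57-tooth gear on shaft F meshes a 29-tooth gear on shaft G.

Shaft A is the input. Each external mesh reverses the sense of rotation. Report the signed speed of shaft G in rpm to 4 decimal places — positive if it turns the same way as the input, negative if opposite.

+2548.9241 rpm (same as input, |ω| = 2548.9241 rpm)

Stage 1 [29T→29T]: ω = 3237.0000×29/29 = 3237.0000 rpm, dir flips to −; running = −3237.0000
Stage 2 [28T→19T]: ω = 3237.0000×28/19 = 4770.3158 rpm, dir flips to +; running = +4770.3158
Stage 3 [19T→62T]: ω = 4770.3158×19/62 = 1461.8710 rpm, dir flips to −; running = −1461.8710
Stage 4 [55T→65T]: ω = 1461.8710×55/65 = 1236.9677 rpm, dir flips to +; running = +1236.9677
Stage 5 [65T→62T]: ω = 1236.9677×65/62 = 1296.8210 rpm, dir flips to −; running = −1296.8210
Stage 6 [57T→29T]: ω = 1296.8210×57/29 = 2548.9241 rpm, dir flips to +; running = +2548.9241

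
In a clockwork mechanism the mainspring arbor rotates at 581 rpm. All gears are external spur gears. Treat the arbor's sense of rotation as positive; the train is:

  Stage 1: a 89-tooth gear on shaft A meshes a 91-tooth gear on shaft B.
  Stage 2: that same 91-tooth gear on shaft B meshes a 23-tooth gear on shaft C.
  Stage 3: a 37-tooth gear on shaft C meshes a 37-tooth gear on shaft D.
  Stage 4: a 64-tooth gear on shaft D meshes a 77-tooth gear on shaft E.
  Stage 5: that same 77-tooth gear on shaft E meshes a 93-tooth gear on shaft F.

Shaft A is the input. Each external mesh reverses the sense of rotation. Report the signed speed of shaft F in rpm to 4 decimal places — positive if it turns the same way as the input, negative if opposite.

-1547.1604 rpm (opposite to input, |ω| = 1547.1604 rpm)

Stage 1 [89T→91T]: ω = 581.0000×89/91 = 568.2308 rpm, dir flips to −; running = −568.2308
Stage 2 [91T→23T]: ω = 568.2308×91/23 = 2248.2174 rpm, dir flips to +; running = +2248.2174
Stage 3 [37T→37T]: ω = 2248.2174×37/37 = 2248.2174 rpm, dir flips to −; running = −2248.2174
Stage 4 [64T→77T]: ω = 2248.2174×64/77 = 1868.6482 rpm, dir flips to +; running = +1868.6482
Stage 5 [77T→93T]: ω = 1868.6482×77/93 = 1547.1604 rpm, dir flips to −; running = −1547.1604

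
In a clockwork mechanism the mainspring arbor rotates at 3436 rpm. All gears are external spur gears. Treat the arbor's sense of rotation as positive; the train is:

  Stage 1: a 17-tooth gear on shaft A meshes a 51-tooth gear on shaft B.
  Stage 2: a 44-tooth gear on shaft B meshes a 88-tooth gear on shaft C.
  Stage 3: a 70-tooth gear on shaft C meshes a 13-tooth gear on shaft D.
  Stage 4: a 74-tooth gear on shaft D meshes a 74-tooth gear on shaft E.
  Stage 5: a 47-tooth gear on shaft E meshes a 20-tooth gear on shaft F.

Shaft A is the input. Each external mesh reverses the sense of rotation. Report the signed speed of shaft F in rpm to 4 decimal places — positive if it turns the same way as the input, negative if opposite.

Stage 1 [17T→51T]: ω = 3436.0000×17/51 = 1145.3333 rpm, dir flips to −; running = −1145.3333
Stage 2 [44T→88T]: ω = 1145.3333×44/88 = 572.6667 rpm, dir flips to +; running = +572.6667
Stage 3 [70T→13T]: ω = 572.6667×70/13 = 3083.5897 rpm, dir flips to −; running = −3083.5897
Stage 4 [74T→74T]: ω = 3083.5897×74/74 = 3083.5897 rpm, dir flips to +; running = +3083.5897
Stage 5 [47T→20T]: ω = 3083.5897×47/20 = 7246.4359 rpm, dir flips to −; running = −7246.4359

-7246.4359 rpm (opposite to input, |ω| = 7246.4359 rpm)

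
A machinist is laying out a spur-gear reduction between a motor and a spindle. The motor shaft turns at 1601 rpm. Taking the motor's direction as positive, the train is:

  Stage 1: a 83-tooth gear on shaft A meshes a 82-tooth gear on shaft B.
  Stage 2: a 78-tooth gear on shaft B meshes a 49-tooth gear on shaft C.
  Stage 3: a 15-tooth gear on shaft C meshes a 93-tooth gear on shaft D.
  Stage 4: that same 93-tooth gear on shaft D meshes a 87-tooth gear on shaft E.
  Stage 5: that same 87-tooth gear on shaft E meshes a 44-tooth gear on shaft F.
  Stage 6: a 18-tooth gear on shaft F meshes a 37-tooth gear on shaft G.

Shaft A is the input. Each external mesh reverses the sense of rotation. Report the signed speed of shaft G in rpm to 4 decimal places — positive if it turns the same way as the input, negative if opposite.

Stage 1 [83T→82T]: ω = 1601.0000×83/82 = 1620.5244 rpm, dir flips to −; running = −1620.5244
Stage 2 [78T→49T]: ω = 1620.5244×78/49 = 2579.6103 rpm, dir flips to +; running = +2579.6103
Stage 3 [15T→93T]: ω = 2579.6103×15/93 = 416.0662 rpm, dir flips to −; running = −416.0662
Stage 4 [93T→87T]: ω = 416.0662×93/87 = 444.7604 rpm, dir flips to +; running = +444.7604
Stage 5 [87T→44T]: ω = 444.7604×87/44 = 879.4126 rpm, dir flips to −; running = −879.4126
Stage 6 [18T→37T]: ω = 879.4126×18/37 = 427.8223 rpm, dir flips to +; running = +427.8223

+427.8223 rpm (same as input, |ω| = 427.8223 rpm)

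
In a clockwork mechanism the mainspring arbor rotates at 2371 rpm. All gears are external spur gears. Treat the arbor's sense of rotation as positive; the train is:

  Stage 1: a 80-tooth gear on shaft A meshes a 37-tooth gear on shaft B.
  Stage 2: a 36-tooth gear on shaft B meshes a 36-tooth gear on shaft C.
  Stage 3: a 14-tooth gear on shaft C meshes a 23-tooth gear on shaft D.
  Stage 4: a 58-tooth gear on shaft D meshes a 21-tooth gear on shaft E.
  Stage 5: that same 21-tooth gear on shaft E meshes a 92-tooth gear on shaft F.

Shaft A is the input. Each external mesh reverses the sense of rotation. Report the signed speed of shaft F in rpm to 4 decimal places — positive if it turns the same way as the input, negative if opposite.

-1967.2528 rpm (opposite to input, |ω| = 1967.2528 rpm)

Stage 1 [80T→37T]: ω = 2371.0000×80/37 = 5126.4865 rpm, dir flips to −; running = −5126.4865
Stage 2 [36T→36T]: ω = 5126.4865×36/36 = 5126.4865 rpm, dir flips to +; running = +5126.4865
Stage 3 [14T→23T]: ω = 5126.4865×14/23 = 3120.4700 rpm, dir flips to −; running = −3120.4700
Stage 4 [58T→21T]: ω = 3120.4700×58/21 = 8618.4410 rpm, dir flips to +; running = +8618.4410
Stage 5 [21T→92T]: ω = 8618.4410×21/92 = 1967.2528 rpm, dir flips to −; running = −1967.2528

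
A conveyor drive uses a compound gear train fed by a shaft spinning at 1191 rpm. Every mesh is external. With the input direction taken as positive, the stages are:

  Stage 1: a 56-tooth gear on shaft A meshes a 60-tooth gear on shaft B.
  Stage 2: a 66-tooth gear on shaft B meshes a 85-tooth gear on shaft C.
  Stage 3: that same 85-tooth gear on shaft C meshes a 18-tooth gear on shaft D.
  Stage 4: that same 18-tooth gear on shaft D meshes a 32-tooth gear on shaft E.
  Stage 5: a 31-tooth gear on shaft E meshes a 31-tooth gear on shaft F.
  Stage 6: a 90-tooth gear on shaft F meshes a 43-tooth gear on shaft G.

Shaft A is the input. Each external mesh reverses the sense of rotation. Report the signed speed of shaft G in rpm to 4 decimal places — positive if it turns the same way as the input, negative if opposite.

Stage 1 [56T→60T]: ω = 1191.0000×56/60 = 1111.6000 rpm, dir flips to −; running = −1111.6000
Stage 2 [66T→85T]: ω = 1111.6000×66/85 = 863.1247 rpm, dir flips to +; running = +863.1247
Stage 3 [85T→18T]: ω = 863.1247×85/18 = 4075.8667 rpm, dir flips to −; running = −4075.8667
Stage 4 [18T→32T]: ω = 4075.8667×18/32 = 2292.6750 rpm, dir flips to +; running = +2292.6750
Stage 5 [31T→31T]: ω = 2292.6750×31/31 = 2292.6750 rpm, dir flips to −; running = −2292.6750
Stage 6 [90T→43T]: ω = 2292.6750×90/43 = 4798.6221 rpm, dir flips to +; running = +4798.6221

+4798.6221 rpm (same as input, |ω| = 4798.6221 rpm)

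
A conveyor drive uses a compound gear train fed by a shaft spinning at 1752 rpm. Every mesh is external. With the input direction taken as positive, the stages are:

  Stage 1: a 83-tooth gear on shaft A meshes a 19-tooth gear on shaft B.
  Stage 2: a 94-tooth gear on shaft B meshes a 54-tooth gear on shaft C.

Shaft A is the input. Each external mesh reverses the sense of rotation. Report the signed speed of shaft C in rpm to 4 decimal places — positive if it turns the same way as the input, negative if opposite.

+13322.7135 rpm (same as input, |ω| = 13322.7135 rpm)

Stage 1 [83T→19T]: ω = 1752.0000×83/19 = 7653.4737 rpm, dir flips to −; running = −7653.4737
Stage 2 [94T→54T]: ω = 7653.4737×94/54 = 13322.7135 rpm, dir flips to +; running = +13322.7135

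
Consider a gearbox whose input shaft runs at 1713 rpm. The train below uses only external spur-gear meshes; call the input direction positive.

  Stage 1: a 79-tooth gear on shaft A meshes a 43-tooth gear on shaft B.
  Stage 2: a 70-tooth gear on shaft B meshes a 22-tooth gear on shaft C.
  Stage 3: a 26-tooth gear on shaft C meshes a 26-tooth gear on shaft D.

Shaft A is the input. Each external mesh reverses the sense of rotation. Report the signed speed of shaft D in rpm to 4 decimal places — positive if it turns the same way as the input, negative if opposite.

Stage 1 [79T→43T]: ω = 1713.0000×79/43 = 3147.1395 rpm, dir flips to −; running = −3147.1395
Stage 2 [70T→22T]: ω = 3147.1395×70/22 = 10013.6258 rpm, dir flips to +; running = +10013.6258
Stage 3 [26T→26T]: ω = 10013.6258×26/26 = 10013.6258 rpm, dir flips to −; running = −10013.6258

-10013.6258 rpm (opposite to input, |ω| = 10013.6258 rpm)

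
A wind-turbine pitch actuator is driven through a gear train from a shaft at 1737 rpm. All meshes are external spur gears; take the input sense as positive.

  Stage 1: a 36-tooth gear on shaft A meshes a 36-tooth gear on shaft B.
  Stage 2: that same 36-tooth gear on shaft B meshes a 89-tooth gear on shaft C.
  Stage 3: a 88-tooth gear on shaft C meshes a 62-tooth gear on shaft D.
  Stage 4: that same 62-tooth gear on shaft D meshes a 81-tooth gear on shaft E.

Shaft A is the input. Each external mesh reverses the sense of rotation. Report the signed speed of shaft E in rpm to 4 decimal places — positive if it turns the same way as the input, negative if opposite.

Stage 1 [36T→36T]: ω = 1737.0000×36/36 = 1737.0000 rpm, dir flips to −; running = −1737.0000
Stage 2 [36T→89T]: ω = 1737.0000×36/89 = 702.6067 rpm, dir flips to +; running = +702.6067
Stage 3 [88T→62T]: ω = 702.6067×88/62 = 997.2483 rpm, dir flips to −; running = −997.2483
Stage 4 [62T→81T]: ω = 997.2483×62/81 = 763.3258 rpm, dir flips to +; running = +763.3258

+763.3258 rpm (same as input, |ω| = 763.3258 rpm)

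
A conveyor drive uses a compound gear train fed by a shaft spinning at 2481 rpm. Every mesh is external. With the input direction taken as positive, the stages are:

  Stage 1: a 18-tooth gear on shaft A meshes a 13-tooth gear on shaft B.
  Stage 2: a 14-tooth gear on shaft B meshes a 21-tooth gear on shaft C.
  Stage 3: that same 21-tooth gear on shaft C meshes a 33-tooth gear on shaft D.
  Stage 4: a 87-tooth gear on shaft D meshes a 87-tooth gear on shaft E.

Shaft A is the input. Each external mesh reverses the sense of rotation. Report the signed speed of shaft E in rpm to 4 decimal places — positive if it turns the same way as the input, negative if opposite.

Stage 1 [18T→13T]: ω = 2481.0000×18/13 = 3435.2308 rpm, dir flips to −; running = −3435.2308
Stage 2 [14T→21T]: ω = 3435.2308×14/21 = 2290.1538 rpm, dir flips to +; running = +2290.1538
Stage 3 [21T→33T]: ω = 2290.1538×21/33 = 1457.3706 rpm, dir flips to −; running = −1457.3706
Stage 4 [87T→87T]: ω = 1457.3706×87/87 = 1457.3706 rpm, dir flips to +; running = +1457.3706

+1457.3706 rpm (same as input, |ω| = 1457.3706 rpm)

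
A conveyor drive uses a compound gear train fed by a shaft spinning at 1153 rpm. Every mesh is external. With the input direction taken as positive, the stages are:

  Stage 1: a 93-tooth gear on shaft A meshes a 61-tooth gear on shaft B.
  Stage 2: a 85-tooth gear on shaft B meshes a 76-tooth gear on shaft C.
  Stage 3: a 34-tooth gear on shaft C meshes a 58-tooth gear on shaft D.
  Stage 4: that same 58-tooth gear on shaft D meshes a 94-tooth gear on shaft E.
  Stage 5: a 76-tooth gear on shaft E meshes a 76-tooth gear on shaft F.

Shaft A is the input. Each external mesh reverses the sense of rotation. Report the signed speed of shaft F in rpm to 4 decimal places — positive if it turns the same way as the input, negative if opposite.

Stage 1 [93T→61T]: ω = 1153.0000×93/61 = 1757.8525 rpm, dir flips to −; running = −1757.8525
Stage 2 [85T→76T]: ω = 1757.8525×85/76 = 1966.0192 rpm, dir flips to +; running = +1966.0192
Stage 3 [34T→58T]: ω = 1966.0192×34/58 = 1152.4940 rpm, dir flips to −; running = −1152.4940
Stage 4 [58T→94T]: ω = 1152.4940×58/94 = 711.1133 rpm, dir flips to +; running = +711.1133
Stage 5 [76T→76T]: ω = 711.1133×76/76 = 711.1133 rpm, dir flips to −; running = −711.1133

-711.1133 rpm (opposite to input, |ω| = 711.1133 rpm)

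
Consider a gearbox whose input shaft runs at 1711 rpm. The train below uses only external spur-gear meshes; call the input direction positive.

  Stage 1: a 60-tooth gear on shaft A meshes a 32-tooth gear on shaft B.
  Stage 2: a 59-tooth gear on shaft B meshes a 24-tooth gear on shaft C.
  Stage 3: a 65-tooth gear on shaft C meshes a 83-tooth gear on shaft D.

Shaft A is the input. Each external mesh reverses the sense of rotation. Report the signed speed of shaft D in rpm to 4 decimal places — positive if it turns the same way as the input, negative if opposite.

Stage 1 [60T→32T]: ω = 1711.0000×60/32 = 3208.1250 rpm, dir flips to −; running = −3208.1250
Stage 2 [59T→24T]: ω = 3208.1250×59/24 = 7886.6406 rpm, dir flips to +; running = +7886.6406
Stage 3 [65T→83T]: ω = 7886.6406×65/83 = 6176.2848 rpm, dir flips to −; running = −6176.2848

-6176.2848 rpm (opposite to input, |ω| = 6176.2848 rpm)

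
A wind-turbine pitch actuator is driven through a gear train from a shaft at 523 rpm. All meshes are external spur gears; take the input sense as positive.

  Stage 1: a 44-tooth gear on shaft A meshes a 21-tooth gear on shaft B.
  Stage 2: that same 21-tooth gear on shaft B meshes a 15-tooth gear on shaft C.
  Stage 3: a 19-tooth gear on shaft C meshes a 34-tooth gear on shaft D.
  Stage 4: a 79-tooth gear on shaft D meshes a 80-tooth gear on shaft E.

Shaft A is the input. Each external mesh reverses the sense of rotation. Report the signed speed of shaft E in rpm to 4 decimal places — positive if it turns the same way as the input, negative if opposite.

Stage 1 [44T→21T]: ω = 523.0000×44/21 = 1095.8095 rpm, dir flips to −; running = −1095.8095
Stage 2 [21T→15T]: ω = 1095.8095×21/15 = 1534.1333 rpm, dir flips to +; running = +1534.1333
Stage 3 [19T→34T]: ω = 1534.1333×19/34 = 857.3098 rpm, dir flips to −; running = −857.3098
Stage 4 [79T→80T]: ω = 857.3098×79/80 = 846.5934 rpm, dir flips to +; running = +846.5934

+846.5934 rpm (same as input, |ω| = 846.5934 rpm)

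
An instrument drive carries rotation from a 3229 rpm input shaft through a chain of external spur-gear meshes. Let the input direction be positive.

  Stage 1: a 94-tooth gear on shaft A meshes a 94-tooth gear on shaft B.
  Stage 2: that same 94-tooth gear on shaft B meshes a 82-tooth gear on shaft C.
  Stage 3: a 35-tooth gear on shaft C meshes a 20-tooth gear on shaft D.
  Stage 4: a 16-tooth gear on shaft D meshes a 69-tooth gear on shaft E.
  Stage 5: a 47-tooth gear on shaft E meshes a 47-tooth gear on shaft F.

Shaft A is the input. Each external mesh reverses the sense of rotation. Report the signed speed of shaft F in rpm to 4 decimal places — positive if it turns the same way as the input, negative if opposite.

Stage 1 [94T→94T]: ω = 3229.0000×94/94 = 3229.0000 rpm, dir flips to −; running = −3229.0000
Stage 2 [94T→82T]: ω = 3229.0000×94/82 = 3701.5366 rpm, dir flips to +; running = +3701.5366
Stage 3 [35T→20T]: ω = 3701.5366×35/20 = 6477.6890 rpm, dir flips to −; running = −6477.6890
Stage 4 [16T→69T]: ω = 6477.6890×16/69 = 1502.0728 rpm, dir flips to +; running = +1502.0728
Stage 5 [47T→47T]: ω = 1502.0728×47/47 = 1502.0728 rpm, dir flips to −; running = −1502.0728

-1502.0728 rpm (opposite to input, |ω| = 1502.0728 rpm)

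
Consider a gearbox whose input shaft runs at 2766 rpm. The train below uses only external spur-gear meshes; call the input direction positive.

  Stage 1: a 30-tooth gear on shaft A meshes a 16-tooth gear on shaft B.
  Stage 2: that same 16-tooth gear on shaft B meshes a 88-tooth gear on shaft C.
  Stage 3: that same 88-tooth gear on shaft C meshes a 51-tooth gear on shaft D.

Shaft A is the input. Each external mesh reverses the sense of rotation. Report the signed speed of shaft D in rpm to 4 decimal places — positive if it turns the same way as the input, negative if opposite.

-1627.0588 rpm (opposite to input, |ω| = 1627.0588 rpm)

Stage 1 [30T→16T]: ω = 2766.0000×30/16 = 5186.2500 rpm, dir flips to −; running = −5186.2500
Stage 2 [16T→88T]: ω = 5186.2500×16/88 = 942.9545 rpm, dir flips to +; running = +942.9545
Stage 3 [88T→51T]: ω = 942.9545×88/51 = 1627.0588 rpm, dir flips to −; running = −1627.0588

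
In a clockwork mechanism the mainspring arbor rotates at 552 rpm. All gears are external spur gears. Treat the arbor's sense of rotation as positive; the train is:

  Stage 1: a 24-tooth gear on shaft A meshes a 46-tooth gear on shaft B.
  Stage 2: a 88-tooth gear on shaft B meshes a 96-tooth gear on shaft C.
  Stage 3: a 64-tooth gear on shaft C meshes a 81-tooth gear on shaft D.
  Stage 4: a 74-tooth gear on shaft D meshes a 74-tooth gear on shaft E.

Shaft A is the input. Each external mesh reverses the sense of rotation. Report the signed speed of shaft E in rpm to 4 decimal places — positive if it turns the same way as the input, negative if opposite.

+208.5926 rpm (same as input, |ω| = 208.5926 rpm)

Stage 1 [24T→46T]: ω = 552.0000×24/46 = 288.0000 rpm, dir flips to −; running = −288.0000
Stage 2 [88T→96T]: ω = 288.0000×88/96 = 264.0000 rpm, dir flips to +; running = +264.0000
Stage 3 [64T→81T]: ω = 264.0000×64/81 = 208.5926 rpm, dir flips to −; running = −208.5926
Stage 4 [74T→74T]: ω = 208.5926×74/74 = 208.5926 rpm, dir flips to +; running = +208.5926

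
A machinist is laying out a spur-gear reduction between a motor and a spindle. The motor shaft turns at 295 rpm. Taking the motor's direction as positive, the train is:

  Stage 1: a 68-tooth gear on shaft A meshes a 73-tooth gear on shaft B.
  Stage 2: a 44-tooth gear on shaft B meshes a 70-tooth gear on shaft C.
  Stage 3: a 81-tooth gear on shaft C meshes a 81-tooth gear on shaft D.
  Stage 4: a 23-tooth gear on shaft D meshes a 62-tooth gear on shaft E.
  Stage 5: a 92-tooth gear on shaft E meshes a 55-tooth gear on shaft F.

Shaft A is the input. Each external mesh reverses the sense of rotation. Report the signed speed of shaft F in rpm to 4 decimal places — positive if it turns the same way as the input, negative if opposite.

Stage 1 [68T→73T]: ω = 295.0000×68/73 = 274.7945 rpm, dir flips to −; running = −274.7945
Stage 2 [44T→70T]: ω = 274.7945×44/70 = 172.7280 rpm, dir flips to +; running = +172.7280
Stage 3 [81T→81T]: ω = 172.7280×81/81 = 172.7280 rpm, dir flips to −; running = −172.7280
Stage 4 [23T→62T]: ω = 172.7280×23/62 = 64.0765 rpm, dir flips to +; running = +64.0765
Stage 5 [92T→55T]: ω = 64.0765×92/55 = 107.1825 rpm, dir flips to −; running = −107.1825

-107.1825 rpm (opposite to input, |ω| = 107.1825 rpm)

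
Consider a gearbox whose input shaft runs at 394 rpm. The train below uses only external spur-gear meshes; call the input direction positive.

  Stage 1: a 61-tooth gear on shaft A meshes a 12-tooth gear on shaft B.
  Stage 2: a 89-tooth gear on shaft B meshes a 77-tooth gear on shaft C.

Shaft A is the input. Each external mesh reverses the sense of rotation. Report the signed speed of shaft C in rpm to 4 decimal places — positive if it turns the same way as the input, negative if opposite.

+2314.9632 rpm (same as input, |ω| = 2314.9632 rpm)

Stage 1 [61T→12T]: ω = 394.0000×61/12 = 2002.8333 rpm, dir flips to −; running = −2002.8333
Stage 2 [89T→77T]: ω = 2002.8333×89/77 = 2314.9632 rpm, dir flips to +; running = +2314.9632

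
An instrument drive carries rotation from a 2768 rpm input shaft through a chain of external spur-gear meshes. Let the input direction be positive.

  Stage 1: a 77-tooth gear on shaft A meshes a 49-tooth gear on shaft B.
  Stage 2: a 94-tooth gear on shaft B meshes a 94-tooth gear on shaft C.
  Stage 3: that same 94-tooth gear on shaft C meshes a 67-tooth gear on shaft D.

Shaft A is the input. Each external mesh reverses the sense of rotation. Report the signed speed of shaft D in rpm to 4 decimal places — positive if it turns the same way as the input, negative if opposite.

-6102.5842 rpm (opposite to input, |ω| = 6102.5842 rpm)

Stage 1 [77T→49T]: ω = 2768.0000×77/49 = 4349.7143 rpm, dir flips to −; running = −4349.7143
Stage 2 [94T→94T]: ω = 4349.7143×94/94 = 4349.7143 rpm, dir flips to +; running = +4349.7143
Stage 3 [94T→67T]: ω = 4349.7143×94/67 = 6102.5842 rpm, dir flips to −; running = −6102.5842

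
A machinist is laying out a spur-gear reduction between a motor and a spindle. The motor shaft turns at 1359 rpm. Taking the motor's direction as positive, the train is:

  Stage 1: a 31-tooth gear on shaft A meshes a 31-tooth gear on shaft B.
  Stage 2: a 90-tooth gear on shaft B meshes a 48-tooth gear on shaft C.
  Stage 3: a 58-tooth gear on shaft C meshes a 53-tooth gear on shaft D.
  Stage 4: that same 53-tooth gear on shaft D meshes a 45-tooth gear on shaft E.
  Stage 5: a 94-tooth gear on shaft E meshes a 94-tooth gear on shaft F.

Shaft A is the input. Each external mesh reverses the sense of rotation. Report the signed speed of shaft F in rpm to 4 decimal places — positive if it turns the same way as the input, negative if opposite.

Stage 1 [31T→31T]: ω = 1359.0000×31/31 = 1359.0000 rpm, dir flips to −; running = −1359.0000
Stage 2 [90T→48T]: ω = 1359.0000×90/48 = 2548.1250 rpm, dir flips to +; running = +2548.1250
Stage 3 [58T→53T]: ω = 2548.1250×58/53 = 2788.5142 rpm, dir flips to −; running = −2788.5142
Stage 4 [53T→45T]: ω = 2788.5142×53/45 = 3284.2500 rpm, dir flips to +; running = +3284.2500
Stage 5 [94T→94T]: ω = 3284.2500×94/94 = 3284.2500 rpm, dir flips to −; running = −3284.2500

-3284.2500 rpm (opposite to input, |ω| = 3284.2500 rpm)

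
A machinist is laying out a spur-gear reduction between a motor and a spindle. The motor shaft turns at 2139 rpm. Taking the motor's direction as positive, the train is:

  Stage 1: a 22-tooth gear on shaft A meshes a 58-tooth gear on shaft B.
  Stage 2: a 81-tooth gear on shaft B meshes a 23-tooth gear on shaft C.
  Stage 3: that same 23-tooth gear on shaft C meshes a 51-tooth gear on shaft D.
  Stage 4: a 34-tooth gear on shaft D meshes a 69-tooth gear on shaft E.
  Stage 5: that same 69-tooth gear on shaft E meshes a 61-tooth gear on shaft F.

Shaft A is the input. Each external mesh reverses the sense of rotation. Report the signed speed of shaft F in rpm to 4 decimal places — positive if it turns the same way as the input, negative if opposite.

Stage 1 [22T→58T]: ω = 2139.0000×22/58 = 811.3448 rpm, dir flips to −; running = −811.3448
Stage 2 [81T→23T]: ω = 811.3448×81/23 = 2857.3448 rpm, dir flips to +; running = +2857.3448
Stage 3 [23T→51T]: ω = 2857.3448×23/51 = 1288.6065 rpm, dir flips to −; running = −1288.6065
Stage 4 [34T→69T]: ω = 1288.6065×34/69 = 634.9655 rpm, dir flips to +; running = +634.9655
Stage 5 [69T→61T]: ω = 634.9655×69/61 = 718.2397 rpm, dir flips to −; running = −718.2397

-718.2397 rpm (opposite to input, |ω| = 718.2397 rpm)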